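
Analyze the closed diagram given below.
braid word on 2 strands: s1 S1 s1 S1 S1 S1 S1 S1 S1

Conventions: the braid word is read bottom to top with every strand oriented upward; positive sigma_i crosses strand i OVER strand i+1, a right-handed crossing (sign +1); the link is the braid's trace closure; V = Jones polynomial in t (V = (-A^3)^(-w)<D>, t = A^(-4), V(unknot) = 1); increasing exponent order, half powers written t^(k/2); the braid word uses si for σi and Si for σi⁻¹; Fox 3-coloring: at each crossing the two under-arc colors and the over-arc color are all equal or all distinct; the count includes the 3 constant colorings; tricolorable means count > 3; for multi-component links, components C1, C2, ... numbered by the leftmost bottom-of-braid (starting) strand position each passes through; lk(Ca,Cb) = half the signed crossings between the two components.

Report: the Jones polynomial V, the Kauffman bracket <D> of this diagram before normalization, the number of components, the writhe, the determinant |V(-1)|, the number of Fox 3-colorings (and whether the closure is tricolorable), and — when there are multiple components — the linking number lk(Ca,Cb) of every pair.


V(t) = -t^-7 + t^-6 - t^-5 + t^-4 + t^-2
bracket: -A^-7 - A + A^5 - A^9 + A^13, w = -5
1 component, writhe -5, over 9 crossings
det 5, colorings 3 of 3^9 — not tricolorable
observation: free reduction leaves σ1⁻¹ σ1⁻¹ σ1⁻¹ σ1⁻¹ σ1⁻¹ of the original 9 letters


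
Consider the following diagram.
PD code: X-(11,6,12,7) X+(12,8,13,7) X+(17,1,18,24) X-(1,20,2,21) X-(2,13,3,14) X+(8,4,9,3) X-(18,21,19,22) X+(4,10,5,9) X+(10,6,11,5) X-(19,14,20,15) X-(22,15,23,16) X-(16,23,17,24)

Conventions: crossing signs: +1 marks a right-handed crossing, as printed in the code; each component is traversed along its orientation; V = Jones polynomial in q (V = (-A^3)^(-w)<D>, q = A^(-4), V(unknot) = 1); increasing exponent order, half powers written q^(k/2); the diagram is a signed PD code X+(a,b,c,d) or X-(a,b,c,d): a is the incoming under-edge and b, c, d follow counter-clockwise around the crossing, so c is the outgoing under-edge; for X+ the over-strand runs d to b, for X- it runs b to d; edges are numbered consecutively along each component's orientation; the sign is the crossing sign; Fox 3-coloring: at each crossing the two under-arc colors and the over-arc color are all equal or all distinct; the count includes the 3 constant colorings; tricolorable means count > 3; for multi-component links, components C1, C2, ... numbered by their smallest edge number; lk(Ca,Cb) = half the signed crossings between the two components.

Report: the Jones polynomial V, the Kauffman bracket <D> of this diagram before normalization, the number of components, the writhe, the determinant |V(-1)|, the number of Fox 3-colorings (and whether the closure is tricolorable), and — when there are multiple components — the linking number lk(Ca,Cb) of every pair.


V(q) = -q^-3 + q^-2 - q^-1 + 3 - q + q^2 - q^3
bracket: -A^-18 + A^-14 - A^-10 + 3A^-6 - A^-2 + A^2 - A^6, w = -2
1 component, writhe -2, over 12 crossings
det 9, colorings 27 of 3^12 — tricolorable
observation: the span of V is 6, forcing >= 6 crossings in any diagram


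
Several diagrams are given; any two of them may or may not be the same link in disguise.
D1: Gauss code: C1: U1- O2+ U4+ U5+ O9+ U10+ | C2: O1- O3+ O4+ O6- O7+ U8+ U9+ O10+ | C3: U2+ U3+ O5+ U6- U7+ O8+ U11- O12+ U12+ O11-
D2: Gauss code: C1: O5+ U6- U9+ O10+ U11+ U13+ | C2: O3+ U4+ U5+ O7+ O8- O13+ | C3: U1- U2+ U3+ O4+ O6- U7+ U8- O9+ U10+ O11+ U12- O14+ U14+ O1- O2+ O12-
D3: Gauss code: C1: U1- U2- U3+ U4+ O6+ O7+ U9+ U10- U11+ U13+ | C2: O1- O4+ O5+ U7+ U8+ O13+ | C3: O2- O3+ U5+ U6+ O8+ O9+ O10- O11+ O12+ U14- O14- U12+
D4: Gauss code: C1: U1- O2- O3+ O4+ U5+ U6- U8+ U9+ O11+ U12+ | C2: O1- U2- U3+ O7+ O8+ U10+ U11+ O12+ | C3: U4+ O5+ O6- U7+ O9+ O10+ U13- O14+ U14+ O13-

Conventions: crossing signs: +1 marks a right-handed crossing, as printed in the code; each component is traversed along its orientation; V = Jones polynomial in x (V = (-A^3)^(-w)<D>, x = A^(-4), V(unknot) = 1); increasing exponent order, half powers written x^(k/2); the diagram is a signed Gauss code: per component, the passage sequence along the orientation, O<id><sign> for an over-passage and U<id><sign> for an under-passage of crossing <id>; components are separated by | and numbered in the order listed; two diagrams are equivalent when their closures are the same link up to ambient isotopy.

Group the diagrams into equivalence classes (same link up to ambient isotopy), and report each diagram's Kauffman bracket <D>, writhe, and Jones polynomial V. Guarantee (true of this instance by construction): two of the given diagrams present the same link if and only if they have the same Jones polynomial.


grouping into links: {D1, D2, D3, D4}
V(D1) = x^2 + x^4 + 2x^6  (w +6, c 12, <D> = 2A^-6 + A^2 + A^10)
V(D2) = x^2 + x^4 + 2x^6  [14 crossings, <D> = 2A^-6 + A^2 + A^10, w = +6]
V(D3) = x^2 + x^4 + 2x^6  [14 crossings, <D> = 2A^-6 + A^2 + A^10, w = +6]
V(D4) = x^2 + x^4 + 2x^6  [14 crossings, <D> = 2A^-6 + A^2 + A^10, w = +6]
why: all 4 diagrams share one V(x), hence one class


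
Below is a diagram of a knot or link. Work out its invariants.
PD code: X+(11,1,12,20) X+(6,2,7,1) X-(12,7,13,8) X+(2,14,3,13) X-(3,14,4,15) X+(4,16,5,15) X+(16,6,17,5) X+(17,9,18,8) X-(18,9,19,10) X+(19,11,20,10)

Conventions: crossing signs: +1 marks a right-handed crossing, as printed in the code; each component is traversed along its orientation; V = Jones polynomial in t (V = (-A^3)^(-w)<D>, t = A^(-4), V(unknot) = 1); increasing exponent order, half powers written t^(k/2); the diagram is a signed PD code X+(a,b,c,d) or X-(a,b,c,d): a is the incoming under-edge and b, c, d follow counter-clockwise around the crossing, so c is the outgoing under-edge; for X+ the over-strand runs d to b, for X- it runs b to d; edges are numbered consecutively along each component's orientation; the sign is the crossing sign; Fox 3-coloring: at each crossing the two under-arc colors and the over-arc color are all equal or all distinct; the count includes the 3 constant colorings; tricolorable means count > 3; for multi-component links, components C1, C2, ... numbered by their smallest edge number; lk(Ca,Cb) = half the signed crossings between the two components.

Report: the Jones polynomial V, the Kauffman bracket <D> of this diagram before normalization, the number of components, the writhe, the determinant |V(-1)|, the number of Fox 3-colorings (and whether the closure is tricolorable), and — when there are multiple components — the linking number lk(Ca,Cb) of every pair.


V = t - t^2 + 2t^3 - t^4 + t^5 - t^6
<D> = -A^-12 + A^-8 - A^-4 + 2 - A^4 + A^8 (w = +4)
1 component over 10 crossings, w = +4
3 Fox colorings among 3^10, |V(-1)| = 7: not tricolorable
why: det 7 = |V(-1)|; not divisible by 3, so not tricolorable


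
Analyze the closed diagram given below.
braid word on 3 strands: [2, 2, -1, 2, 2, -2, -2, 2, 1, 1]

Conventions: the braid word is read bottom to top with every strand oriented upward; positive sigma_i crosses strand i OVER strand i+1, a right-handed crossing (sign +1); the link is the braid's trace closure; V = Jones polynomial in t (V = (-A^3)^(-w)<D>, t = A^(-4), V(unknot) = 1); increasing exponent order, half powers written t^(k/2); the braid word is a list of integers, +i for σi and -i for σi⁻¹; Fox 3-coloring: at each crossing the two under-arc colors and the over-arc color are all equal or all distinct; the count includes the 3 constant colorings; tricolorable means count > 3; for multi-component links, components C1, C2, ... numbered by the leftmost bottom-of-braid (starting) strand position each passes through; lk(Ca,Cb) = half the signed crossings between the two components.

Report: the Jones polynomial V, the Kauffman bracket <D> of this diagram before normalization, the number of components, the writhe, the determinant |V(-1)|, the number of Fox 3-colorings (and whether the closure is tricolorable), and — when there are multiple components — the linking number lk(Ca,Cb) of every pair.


V(t) = t - t^2 + 2t^3 - t^4 + t^5 - t^6
bracket: -A^-12 + A^-8 - A^-4 + 2 - A^4 + A^8, w = +4
1 component, writhe +4, over 10 crossings
det 7, colorings 3 of 3^10 — not tricolorable
observation: V spans 5 powers of t: at least 5 crossings in any diagram


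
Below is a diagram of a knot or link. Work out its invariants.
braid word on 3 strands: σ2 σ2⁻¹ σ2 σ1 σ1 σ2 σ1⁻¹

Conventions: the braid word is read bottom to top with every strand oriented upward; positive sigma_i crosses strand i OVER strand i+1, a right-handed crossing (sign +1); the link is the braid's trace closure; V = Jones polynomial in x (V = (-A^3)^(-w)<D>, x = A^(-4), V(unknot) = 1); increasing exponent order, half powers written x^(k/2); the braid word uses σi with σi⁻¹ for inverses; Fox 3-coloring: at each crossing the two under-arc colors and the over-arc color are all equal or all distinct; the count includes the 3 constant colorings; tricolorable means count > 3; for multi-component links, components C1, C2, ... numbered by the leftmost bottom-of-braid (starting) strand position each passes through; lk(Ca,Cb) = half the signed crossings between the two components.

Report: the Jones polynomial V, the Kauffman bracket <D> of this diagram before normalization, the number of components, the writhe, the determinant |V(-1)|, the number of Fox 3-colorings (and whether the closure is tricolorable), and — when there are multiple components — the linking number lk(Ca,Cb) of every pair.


Jones polynomial: V(x) = -x^(1/2) + x^(3/2) - x^(5/2) - x^(9/2)
<D> = A^-9 + A^-1 - A^3 + A^7; writhe +3
components 2, writhe +3 (7 crossings)
linking number lk(C1,C2) = +2
3-colorings: 3 of 3^7, det 4 — not tricolorable
note: w = +3 shifts under R1 moves; the (-A^3)^(-3) factor cancels that in V


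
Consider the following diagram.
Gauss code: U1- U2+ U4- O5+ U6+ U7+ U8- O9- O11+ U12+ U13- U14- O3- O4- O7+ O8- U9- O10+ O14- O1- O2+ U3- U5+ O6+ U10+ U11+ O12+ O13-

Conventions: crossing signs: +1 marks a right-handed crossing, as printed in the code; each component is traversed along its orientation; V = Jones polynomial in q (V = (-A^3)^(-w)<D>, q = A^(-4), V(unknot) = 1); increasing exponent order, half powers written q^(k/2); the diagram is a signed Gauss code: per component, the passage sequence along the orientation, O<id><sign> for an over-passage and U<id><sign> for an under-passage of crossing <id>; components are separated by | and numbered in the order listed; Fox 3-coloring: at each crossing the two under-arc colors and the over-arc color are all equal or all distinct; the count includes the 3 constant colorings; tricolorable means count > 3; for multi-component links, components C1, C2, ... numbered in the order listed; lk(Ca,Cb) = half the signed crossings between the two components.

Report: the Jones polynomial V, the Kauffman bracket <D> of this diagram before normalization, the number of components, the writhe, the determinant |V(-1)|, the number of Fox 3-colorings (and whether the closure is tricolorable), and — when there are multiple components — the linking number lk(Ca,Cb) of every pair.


Jones polynomial: V(q) = -q^-3 + q^-2 - q^-1 + 3 - q + q^2 - q^3
<D> = -A^-12 + A^-8 - A^-4 + 3 - A^4 + A^8 - A^12; writhe 0
components 1, writhe 0 (14 crossings)
3-colorings: 27 of 3^14, det 9 — tricolorable
note: V spans 6 powers of q: at least 6 crossings in any diagram


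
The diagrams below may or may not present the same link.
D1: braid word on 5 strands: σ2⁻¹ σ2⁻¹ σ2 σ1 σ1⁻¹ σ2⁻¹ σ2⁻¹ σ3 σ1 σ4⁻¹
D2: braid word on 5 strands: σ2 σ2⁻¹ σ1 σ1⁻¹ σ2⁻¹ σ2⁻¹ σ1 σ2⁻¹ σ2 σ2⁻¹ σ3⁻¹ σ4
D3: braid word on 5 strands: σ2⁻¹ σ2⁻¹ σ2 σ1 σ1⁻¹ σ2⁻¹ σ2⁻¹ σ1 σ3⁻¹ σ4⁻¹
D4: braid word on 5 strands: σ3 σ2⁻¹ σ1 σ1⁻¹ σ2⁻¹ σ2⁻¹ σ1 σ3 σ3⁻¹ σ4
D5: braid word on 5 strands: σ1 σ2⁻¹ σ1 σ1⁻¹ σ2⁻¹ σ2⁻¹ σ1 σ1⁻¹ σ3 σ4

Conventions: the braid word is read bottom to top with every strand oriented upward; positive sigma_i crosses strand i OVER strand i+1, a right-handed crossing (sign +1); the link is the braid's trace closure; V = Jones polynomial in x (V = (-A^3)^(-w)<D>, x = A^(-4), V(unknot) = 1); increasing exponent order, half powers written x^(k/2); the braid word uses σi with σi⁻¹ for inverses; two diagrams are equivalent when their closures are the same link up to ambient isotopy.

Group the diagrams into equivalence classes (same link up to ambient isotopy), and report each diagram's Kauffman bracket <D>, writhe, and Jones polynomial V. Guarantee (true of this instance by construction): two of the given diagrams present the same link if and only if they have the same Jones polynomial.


classes: {D1, D2, D3, D4, D5}
V(D1) = -x^-4 + x^-3 + x^-1  [10 crossings, <D> = A^-2 + A^6 - A^10, w = -2]
D2 (bracket A^-2 + A^6 - A^10; 12 crossings at w = -2): V = -x^-4 + x^-3 + x^-1
D3 (bracket A^-8 + 1 - A^4; 10 crossings at w = -4): V = -x^-4 + x^-3 + x^-1
D4 (bracket A^4 + A^12 - A^16; 10 crossings at w = 0): V = -x^-4 + x^-3 + x^-1
V(D5) = -x^-4 + x^-3 + x^-1  (w 0, c 10, <D> = A^4 + A^12 - A^16)
note: one V(x) for all 5 diagrams — one class (guaranteed)


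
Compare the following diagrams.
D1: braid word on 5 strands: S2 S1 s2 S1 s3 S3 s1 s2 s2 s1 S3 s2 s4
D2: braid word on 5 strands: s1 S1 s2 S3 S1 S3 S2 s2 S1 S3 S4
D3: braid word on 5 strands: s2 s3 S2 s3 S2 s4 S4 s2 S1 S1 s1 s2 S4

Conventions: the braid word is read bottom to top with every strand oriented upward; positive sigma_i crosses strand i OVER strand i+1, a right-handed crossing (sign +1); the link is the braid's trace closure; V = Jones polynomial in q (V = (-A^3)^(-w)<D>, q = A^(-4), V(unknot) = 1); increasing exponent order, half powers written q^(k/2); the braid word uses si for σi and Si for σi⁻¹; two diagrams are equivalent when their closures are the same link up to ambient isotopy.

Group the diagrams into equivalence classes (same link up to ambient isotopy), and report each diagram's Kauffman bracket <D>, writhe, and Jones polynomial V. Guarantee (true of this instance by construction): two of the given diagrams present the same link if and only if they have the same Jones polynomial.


classes: {D1} | {D2} | {D3}
V(D1) = -q^(1/2) - q^(3/2) - q^(5/2) + q^(9/2)  [13 crossings, <D> = -A^-9 + A^-1 + A^3 + A^7, w = +3]
D2 (bracket A^-9 + 2A^-1 - A^3 + A^7 - A^11; 11 crossings at w = -5): V = q^(-13/2) - q^(-11/2) + q^(-9/2) - 2q^(-7/2) - q^(-3/2)
D3 (bracket A^-15 + A^-7 - A^-3 + A; 13 crossings at w = +1): V = -q^(1/2) + q^(3/2) - q^(5/2) - q^(9/2)
note: 3 values of V(q) split the 3 diagrams


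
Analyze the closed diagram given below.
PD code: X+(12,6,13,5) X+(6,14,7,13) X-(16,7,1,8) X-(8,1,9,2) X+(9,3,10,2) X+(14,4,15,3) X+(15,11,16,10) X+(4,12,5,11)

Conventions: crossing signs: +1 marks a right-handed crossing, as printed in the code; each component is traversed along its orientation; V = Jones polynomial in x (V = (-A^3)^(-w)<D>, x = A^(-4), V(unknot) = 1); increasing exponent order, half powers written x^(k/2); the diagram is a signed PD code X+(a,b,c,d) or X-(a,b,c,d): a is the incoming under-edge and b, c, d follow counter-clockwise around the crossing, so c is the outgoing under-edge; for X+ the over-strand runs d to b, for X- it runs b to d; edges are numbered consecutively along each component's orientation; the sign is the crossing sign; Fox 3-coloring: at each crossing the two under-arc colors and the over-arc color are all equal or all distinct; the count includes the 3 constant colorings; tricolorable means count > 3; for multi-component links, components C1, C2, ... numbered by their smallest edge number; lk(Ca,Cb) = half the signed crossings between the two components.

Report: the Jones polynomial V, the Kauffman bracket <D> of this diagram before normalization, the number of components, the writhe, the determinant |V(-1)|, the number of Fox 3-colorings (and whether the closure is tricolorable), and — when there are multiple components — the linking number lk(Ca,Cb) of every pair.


Jones polynomial: V(x) = x + x^3 - x^4
<D> = -A^-4 + 1 + A^8; writhe +4
components 1, writhe +4 (8 crossings)
3-colorings: 9 of 3^8, det 3 — tricolorable
note: the span of V is 3, forcing >= 3 crossings in any diagram


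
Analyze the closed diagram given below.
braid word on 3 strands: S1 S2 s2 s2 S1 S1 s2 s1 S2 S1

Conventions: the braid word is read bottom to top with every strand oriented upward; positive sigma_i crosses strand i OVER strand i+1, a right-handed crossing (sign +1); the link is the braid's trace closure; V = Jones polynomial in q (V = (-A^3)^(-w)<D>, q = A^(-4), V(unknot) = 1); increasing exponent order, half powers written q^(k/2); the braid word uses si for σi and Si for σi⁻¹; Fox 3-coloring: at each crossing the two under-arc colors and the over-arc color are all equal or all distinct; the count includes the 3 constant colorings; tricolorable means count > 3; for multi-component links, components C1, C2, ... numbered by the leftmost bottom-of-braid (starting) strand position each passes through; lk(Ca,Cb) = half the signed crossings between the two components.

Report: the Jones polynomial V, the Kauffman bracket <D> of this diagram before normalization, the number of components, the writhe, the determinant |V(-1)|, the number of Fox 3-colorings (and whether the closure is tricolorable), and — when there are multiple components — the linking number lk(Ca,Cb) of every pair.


V(q) = q^-5 - 2q^-4 + 2q^-3 - 2q^-2 + 2q^-1 - 1 + q
bracket: A^-10 - A^-6 + 2A^-2 - 2A^2 + 2A^6 - 2A^10 + A^14, w = -2
1 component, writhe -2, over 10 crossings
det 11, colorings 3 of 3^10 — not tricolorable
observation: the word shrinks to σ1⁻¹ σ2 σ1⁻¹ σ1⁻¹ σ2 σ1 σ2⁻¹ σ1⁻¹ after cancelling


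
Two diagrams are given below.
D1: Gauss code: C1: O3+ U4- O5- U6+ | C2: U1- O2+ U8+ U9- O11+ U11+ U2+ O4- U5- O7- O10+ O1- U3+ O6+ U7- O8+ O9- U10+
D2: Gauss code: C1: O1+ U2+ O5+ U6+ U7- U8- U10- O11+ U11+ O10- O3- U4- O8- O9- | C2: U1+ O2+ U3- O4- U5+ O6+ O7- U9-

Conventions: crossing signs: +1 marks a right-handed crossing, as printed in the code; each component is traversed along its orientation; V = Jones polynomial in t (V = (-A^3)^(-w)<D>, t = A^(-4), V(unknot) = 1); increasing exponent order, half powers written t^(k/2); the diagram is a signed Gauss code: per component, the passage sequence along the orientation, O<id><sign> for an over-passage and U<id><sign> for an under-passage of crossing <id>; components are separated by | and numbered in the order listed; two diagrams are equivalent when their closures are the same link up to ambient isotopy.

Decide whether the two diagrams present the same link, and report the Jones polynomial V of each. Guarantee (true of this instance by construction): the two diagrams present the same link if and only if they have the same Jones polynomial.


equivalent: yes
V(D1) = t^(-7/2) - 2t^(-5/2) + t^(-3/2) - 2t^(-1/2) + t^(1/2) - t^(3/2)  (w +1, c 11, <D> = A^-3 - A + 2A^5 - A^9 + 2A^13 - A^17)
V(D2) = t^(-7/2) - 2t^(-5/2) + t^(-3/2) - 2t^(-1/2) + t^(1/2) - t^(3/2)  [11 crossings, <D> = A^-9 - A^-5 + 2A^-1 - A^3 + 2A^7 - A^11, w = -1]
key observation: one V(t) for all 2 diagrams — one class (guaranteed)


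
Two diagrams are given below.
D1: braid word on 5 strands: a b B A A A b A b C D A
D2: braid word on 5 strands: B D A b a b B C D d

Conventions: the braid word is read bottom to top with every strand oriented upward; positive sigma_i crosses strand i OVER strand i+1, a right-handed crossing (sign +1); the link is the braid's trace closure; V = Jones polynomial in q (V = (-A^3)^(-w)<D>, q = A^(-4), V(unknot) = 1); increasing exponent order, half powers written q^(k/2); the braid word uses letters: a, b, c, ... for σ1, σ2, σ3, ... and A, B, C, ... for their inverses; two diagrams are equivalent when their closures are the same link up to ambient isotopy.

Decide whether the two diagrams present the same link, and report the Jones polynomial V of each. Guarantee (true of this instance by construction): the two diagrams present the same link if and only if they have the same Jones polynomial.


same link: no
V(D1) = q^-5 - 2q^-4 + 2q^-3 - 2q^-2 + 2q^-1 - 1 + q  [12 crossings, <D> = A^-16 - A^-12 + 2A^-8 - 2A^-4 + 2 - 2A^4 + A^8, w = -4]
V(D2) = 1  [10 crossings, <D> = A^-6, w = -2]
insight: 2 classes among 2 diagrams; unequal V(q) rules out equality


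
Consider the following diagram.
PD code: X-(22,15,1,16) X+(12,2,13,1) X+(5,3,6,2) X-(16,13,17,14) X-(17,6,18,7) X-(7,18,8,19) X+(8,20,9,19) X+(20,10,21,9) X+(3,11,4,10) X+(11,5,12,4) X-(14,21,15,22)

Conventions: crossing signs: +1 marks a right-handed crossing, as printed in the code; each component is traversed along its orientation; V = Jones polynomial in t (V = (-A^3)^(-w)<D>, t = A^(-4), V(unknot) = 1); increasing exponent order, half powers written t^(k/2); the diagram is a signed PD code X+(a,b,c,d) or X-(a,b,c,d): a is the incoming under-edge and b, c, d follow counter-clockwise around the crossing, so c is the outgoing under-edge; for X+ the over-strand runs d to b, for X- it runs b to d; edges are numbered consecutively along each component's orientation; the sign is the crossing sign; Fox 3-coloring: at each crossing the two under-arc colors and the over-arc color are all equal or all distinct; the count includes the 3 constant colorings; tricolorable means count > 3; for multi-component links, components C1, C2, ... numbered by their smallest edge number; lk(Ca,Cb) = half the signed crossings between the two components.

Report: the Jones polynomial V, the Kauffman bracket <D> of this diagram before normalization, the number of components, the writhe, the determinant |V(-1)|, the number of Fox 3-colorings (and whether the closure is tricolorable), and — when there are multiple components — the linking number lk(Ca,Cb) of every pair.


Jones polynomial: V(t) = -t^-3 + t^-2 - t^-1 + 3 - t + t^2 - t^3
<D> = A^-9 - A^-5 + A^-1 - 3A^3 + A^7 - A^11 + A^15; writhe +1
components 1, writhe +1 (11 crossings)
3-colorings: 27 of 3^11, det 9 — tricolorable
note: det 9 = |V(-1)|; divisible by 3, so tricolorable


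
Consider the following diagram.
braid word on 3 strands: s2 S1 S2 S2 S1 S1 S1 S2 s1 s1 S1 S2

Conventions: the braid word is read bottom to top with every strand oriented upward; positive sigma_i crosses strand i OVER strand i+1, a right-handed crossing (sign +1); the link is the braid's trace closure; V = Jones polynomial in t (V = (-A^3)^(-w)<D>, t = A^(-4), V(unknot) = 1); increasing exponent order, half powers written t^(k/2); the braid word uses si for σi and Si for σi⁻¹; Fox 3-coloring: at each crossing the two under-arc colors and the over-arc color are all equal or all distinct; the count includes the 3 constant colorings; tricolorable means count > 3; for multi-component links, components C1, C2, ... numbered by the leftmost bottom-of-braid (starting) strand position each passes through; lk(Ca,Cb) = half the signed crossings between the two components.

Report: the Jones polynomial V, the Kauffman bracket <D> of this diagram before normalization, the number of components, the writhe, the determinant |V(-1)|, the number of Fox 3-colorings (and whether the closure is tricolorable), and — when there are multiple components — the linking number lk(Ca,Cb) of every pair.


V = t^-8 - 2t^-7 + t^-6 - 2t^-5 + 2t^-4 + t^-2
<D> = A^-10 + 2A^-2 - 2A^2 + A^6 - 2A^10 + A^14 (w = -6)
1 component over 12 crossings, w = -6
27 Fox colorings among 3^12, |V(-1)| = 9: tricolorable
why: V spans 6 powers of t: at least 6 crossings in any diagram


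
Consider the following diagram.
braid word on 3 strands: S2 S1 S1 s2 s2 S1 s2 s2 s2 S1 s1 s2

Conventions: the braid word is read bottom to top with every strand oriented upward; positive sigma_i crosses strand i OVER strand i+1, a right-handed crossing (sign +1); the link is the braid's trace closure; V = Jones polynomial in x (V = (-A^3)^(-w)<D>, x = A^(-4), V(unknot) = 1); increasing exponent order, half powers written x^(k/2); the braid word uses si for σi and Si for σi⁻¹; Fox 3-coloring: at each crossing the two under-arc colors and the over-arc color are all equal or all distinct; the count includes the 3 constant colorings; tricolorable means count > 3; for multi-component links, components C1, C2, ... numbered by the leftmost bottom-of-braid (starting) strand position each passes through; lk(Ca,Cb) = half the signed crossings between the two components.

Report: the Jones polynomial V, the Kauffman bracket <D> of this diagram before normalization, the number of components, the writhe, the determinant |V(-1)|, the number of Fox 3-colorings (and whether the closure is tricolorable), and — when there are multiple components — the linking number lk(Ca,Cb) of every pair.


V = -x^-2 + 2x^-1 - 3 + 5x - 4x^2 + 5x^3 - 4x^4 + 2x^5 - x^6
<D> = -A^-18 + 2A^-14 - 4A^-10 + 5A^-6 - 4A^-2 + 5A^2 - 3A^6 + 2A^10 - A^14 (w = +2)
1 component over 12 crossings, w = +2
9 Fox colorings among 3^12, |V(-1)| = 27: tricolorable
why: w = +2 (over 12 crossings) is diagram-only; (-A^3)^(-2) removes it from V


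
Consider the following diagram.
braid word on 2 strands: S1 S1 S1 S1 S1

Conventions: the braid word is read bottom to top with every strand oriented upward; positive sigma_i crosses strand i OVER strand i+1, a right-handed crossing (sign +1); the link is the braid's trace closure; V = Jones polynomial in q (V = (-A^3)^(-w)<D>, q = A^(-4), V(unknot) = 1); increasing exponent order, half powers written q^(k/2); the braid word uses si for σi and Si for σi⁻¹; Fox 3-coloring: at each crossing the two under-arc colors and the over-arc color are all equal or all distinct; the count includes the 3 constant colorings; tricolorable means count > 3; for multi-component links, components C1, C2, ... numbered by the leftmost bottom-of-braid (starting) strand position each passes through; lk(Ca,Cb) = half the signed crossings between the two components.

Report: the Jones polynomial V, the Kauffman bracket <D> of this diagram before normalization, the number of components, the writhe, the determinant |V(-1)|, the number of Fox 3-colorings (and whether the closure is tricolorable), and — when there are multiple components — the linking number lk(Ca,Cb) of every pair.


Jones polynomial: V(q) = -q^-7 + q^-6 - q^-5 + q^-4 + q^-2
<D> = -A^-7 - A + A^5 - A^9 + A^13; writhe -5
components 1, writhe -5 (5 crossings)
3-colorings: 3 of 3^5, det 5 — not tricolorable
note: |V(-1)| = 5: so not tricolorable, since 3 does not divide 5


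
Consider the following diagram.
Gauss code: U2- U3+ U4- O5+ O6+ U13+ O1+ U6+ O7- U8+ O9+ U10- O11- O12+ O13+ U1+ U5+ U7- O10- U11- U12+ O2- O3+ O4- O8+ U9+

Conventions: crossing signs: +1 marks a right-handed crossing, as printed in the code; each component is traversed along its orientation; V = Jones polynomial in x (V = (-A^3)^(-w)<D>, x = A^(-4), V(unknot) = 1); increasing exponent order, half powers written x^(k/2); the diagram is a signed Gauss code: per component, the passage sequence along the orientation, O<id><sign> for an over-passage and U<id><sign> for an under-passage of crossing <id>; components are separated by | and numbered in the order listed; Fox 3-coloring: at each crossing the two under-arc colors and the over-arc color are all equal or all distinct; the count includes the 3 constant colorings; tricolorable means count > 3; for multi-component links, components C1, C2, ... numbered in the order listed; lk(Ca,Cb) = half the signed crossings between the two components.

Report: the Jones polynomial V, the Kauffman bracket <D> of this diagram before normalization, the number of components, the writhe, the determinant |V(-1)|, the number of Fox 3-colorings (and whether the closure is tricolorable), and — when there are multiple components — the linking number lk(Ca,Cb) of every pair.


V(x) = x + x^3 - x^4
bracket: A^-7 - A^-3 - A^5, w = +3
1 component, writhe +3, over 13 crossings
det 3, colorings 9 of 3^13 — tricolorable
observation: the span of V is 3, forcing >= 3 crossings in any diagram


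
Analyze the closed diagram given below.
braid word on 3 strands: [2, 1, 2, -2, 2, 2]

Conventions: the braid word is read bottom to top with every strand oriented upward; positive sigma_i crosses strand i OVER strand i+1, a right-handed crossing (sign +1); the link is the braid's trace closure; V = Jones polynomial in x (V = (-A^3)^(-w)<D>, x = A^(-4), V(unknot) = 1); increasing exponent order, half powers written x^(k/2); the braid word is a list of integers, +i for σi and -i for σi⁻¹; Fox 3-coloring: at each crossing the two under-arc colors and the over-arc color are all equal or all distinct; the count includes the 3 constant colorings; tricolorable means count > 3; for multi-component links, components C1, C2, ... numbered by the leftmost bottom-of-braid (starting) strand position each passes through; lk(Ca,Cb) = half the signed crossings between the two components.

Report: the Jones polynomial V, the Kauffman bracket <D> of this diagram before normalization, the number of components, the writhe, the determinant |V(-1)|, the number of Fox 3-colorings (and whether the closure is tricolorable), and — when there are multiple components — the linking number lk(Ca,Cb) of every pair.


V(x) = x + x^3 - x^4
bracket: -A^-4 + 1 + A^8, w = +4
1 component, writhe +4, over 6 crossings
det 3, colorings 9 of 3^6 — tricolorable
observation: |V(-1)| = 3: so tricolorable, since 3 divides 3


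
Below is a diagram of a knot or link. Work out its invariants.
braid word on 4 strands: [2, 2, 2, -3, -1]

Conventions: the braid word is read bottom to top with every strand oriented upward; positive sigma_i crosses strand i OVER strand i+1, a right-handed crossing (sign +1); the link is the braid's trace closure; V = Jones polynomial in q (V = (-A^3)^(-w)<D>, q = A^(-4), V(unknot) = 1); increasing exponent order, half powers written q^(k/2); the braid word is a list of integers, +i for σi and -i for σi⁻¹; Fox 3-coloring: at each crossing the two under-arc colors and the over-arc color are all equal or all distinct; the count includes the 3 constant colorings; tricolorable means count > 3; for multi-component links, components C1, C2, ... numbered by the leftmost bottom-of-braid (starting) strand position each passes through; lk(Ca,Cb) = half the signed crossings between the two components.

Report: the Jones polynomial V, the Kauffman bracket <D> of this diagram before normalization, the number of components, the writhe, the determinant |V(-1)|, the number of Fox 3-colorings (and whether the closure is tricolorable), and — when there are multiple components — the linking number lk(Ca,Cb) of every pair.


V = q + q^3 - q^4
<D> = A^-13 - A^-9 - A^-1 (w = +1)
1 component over 5 crossings, w = +1
9 Fox colorings among 3^5, |V(-1)| = 3: tricolorable
why: w = +1 shifts under R1 moves; the (-A^3)^(-1) factor cancels that in V


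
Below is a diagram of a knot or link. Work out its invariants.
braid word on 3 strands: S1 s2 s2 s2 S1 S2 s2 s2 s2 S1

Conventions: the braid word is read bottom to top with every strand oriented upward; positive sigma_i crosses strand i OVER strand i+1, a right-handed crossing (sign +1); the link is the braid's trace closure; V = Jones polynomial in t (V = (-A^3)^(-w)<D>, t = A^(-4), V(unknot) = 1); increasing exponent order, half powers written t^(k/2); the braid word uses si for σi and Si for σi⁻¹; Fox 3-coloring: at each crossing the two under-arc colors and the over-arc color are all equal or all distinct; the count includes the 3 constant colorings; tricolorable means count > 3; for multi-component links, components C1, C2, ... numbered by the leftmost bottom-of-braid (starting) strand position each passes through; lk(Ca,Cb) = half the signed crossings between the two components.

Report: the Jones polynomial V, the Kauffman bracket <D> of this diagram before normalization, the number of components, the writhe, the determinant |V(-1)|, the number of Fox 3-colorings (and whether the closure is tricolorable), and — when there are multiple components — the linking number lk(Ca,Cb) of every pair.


V = -t^-2 + 2t^-1 - 3 + 5t - 4t^2 + 5t^3 - 4t^4 + 2t^5 - t^6
<D> = -A^-18 + 2A^-14 - 4A^-10 + 5A^-6 - 4A^-2 + 5A^2 - 3A^6 + 2A^10 - A^14 (w = +2)
1 component over 10 crossings, w = +2
9 Fox colorings among 3^10, |V(-1)| = 27: tricolorable
why: inverse pairs cancel, leaving σ1⁻¹ σ2 σ2 σ2 σ1⁻¹ σ2 σ2 σ1⁻¹


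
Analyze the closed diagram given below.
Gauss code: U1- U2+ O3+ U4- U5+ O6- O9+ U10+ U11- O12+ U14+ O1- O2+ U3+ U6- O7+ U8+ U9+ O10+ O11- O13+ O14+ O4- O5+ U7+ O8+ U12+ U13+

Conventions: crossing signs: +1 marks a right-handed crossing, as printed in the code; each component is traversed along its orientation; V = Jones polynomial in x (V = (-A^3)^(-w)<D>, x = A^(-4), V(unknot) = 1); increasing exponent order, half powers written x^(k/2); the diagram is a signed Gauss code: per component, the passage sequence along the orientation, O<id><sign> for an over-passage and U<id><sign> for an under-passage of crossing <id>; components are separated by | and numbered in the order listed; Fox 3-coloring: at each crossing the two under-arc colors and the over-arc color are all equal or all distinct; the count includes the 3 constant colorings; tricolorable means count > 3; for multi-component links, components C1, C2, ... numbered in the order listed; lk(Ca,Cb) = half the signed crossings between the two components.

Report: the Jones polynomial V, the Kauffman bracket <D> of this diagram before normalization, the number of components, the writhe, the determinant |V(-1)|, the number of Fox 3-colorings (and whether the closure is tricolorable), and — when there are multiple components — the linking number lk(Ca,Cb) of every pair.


V(x) = x^2 + x^4 - x^5 + x^6 - x^7
bracket: -A^-10 + A^-6 - A^-2 + A^2 + A^10, w = +6
1 component, writhe +6, over 14 crossings
det 5, colorings 3 of 3^14 — not tricolorable
observation: det 5 = |V(-1)|; not divisible by 3, so not tricolorable


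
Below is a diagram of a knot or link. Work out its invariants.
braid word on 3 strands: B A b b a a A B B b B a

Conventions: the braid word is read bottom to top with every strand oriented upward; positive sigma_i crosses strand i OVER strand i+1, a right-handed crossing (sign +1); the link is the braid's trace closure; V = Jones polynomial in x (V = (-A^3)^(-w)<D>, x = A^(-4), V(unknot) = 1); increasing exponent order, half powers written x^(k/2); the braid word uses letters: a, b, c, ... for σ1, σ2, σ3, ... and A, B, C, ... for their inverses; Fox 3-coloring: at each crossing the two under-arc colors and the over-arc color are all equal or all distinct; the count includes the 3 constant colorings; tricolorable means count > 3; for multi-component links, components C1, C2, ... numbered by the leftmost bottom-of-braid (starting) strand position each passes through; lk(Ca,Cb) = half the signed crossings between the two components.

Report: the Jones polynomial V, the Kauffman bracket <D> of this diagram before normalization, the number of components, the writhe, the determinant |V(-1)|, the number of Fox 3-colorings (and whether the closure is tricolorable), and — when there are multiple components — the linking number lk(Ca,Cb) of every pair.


V(x) = -x^-3 + x^-2 - x^-1 + 3 - x + x^2 - x^3
bracket: -A^-12 + A^-8 - A^-4 + 3 - A^4 + A^8 - A^12, w = 0
1 component, writhe 0, over 12 crossings
det 9, colorings 27 of 3^12 — tricolorable
observation: det 9 = |V(-1)|; divisible by 3, so tricolorable


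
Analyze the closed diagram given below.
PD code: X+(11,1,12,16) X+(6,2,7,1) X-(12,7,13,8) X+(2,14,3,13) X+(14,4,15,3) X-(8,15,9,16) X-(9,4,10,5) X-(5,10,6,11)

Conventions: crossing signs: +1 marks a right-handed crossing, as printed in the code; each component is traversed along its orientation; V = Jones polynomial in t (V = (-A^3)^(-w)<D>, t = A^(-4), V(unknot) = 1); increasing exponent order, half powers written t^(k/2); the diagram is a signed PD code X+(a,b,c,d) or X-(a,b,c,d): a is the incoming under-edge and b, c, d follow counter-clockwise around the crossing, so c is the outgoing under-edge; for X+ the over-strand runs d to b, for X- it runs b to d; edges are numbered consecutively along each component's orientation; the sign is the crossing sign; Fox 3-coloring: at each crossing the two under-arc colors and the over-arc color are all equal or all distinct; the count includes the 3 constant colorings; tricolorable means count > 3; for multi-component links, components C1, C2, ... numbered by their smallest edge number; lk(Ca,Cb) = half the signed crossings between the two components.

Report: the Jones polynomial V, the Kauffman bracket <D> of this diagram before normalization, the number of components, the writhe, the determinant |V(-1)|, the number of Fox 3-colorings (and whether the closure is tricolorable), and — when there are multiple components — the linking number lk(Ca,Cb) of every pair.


V(t) = -t^-3 + t^-2 - t^-1 + 3 - t + t^2 - t^3
bracket: -A^-12 + A^-8 - A^-4 + 3 - A^4 + A^8 - A^12, w = 0
1 component, writhe 0, over 8 crossings
det 9, colorings 27 of 3^8 — tricolorable
observation: V is palindromic (span 6, det 9): t -> 1/t fixes it; necessary, not sufficient, for amphichirality


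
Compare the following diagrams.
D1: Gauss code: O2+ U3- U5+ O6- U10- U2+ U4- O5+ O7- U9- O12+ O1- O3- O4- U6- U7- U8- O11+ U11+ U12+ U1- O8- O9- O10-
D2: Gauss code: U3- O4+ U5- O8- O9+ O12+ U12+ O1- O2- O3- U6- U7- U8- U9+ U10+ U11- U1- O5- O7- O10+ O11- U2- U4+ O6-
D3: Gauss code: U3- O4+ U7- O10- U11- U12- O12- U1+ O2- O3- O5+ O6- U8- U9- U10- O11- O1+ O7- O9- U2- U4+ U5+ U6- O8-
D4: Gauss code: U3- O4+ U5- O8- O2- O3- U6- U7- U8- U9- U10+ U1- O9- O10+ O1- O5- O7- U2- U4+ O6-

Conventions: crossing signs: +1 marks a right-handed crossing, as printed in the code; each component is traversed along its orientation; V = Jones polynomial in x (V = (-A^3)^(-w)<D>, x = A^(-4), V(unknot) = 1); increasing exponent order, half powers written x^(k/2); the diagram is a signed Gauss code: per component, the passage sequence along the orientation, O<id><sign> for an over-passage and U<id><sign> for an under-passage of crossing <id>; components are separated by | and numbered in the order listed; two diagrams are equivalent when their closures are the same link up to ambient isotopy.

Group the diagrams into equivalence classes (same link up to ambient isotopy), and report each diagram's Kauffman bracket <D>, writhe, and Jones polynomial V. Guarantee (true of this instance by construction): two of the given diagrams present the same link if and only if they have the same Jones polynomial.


equivalence classes: {D1, D2, D3, D4}
D1 (bracket A^-8 - A^-4 + 2 - A^4 + A^8 - A^12; 12 crossings at w = -4): V = -x^-6 + x^-5 - x^-4 + 2x^-3 - x^-2 + x^-1
V(D2) = -x^-6 + x^-5 - x^-4 + 2x^-3 - x^-2 + x^-1  (w -4, c 12, <D> = A^-8 - A^-4 + 2 - A^4 + A^8 - A^12)
V(D3) = -x^-6 + x^-5 - x^-4 + 2x^-3 - x^-2 + x^-1  [12 crossings, <D> = A^-14 - A^-10 + 2A^-6 - A^-2 + A^2 - A^6, w = -6]
D4 (bracket A^-14 - A^-10 + 2A^-6 - A^-2 + A^2 - A^6; 10 crossings at w = -6): V = -x^-6 + x^-5 - x^-4 + 2x^-3 - x^-2 + x^-1
observation: one V(x) for all 4 diagrams — one class (guaranteed)


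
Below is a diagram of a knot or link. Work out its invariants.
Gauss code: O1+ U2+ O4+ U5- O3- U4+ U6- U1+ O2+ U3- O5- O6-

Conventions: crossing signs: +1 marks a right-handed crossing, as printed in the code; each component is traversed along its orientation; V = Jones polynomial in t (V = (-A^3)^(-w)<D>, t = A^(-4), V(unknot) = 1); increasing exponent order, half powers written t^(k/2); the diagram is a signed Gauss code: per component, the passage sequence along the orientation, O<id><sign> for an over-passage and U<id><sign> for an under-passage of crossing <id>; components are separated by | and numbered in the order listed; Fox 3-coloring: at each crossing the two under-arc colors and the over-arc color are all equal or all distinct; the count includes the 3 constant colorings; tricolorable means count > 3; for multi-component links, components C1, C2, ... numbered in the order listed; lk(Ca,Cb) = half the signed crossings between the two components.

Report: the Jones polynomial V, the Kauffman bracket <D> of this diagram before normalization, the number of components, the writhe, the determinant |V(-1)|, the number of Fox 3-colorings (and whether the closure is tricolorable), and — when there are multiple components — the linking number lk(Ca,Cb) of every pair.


V(t) = t^-2 - t^-1 + 1 - t + t^2
bracket: A^-8 - A^-4 + 1 - A^4 + A^8, w = 0
1 component, writhe 0, over 6 crossings
det 5, colorings 3 of 3^6 — not tricolorable
observation: w = 0 (over 6 crossings) is diagram-only; (-A^3)^(0) removes it from V
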